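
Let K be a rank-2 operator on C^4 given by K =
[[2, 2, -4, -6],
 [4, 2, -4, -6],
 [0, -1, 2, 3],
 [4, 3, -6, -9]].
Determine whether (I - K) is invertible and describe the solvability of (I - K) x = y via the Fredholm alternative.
(I - K) is invertible (det(I - K) = 10 ≠ 0), so for every y in C^4 the equation (I - K) x = y has a unique solution.

K has rank 2 and factors as K = U V^T = u1 v1^T + u2 v2^T with u1 = (-2, -2, 1, -3), v1 = (-1, -1, 2, 3), u2 = (0, -2, -1, -1), v2 = (-1, 0, 0, 0) (multiplying out reproduces the displayed K). The nonzero eigenvalues of U V^T coincide with those of the 2 x 2 matrix G = V^T U = [[v1·u1, v1·u2], [v2·u1, v2·u2]] = [[-3, -3], [2, 0]], and by the Sylvester determinant identity det(I_4 - U V^T) = det(I_2 - V^T U) = det([[4, 3], [-2, 1]]) = (4)(1) - (3)(-2) = 10. (Direct check: I - K =
[[-1, -2, 4, 6],
 [-4, -1, 4, 6],
 [0, 1, -1, -3],
 [-4, -3, 6, 10]]
has determinant 10.) The finite-dimensional Fredholm alternative says: either (I - K) is invertible, or ker(I - K) ≠ {0} and then range(I - K) = ker((I - K)^*)^⊥, with dim ker(I - K) = dim ker((I - K)^*). Since det(I - K) ≠ 0, 1 is not an eigenvalue of K and ker(I - K) = {0}, so we are in the first case: for every y there is a unique x = (I - K)^(-1) y. (Explicitly, by the Woodbury identity, (I - U V^T)^(-1) = I + U (I_2 - G)^(-1) V^T.)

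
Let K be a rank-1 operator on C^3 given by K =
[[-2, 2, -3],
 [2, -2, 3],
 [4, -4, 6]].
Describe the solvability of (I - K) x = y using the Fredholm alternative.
(I - K) is invertible (det(I - K) = -1 ≠ 0), so for every y in C^3 the equation (I - K) x = y has a unique solution.

K has rank 1, so it is an outer product K = u v^T: every row of K is a multiple of one row vector. Reading off the entries, u = (-1, 1, 2) and v = (2, -2, 3) (row i of K equals u_i·v^T). A rank-one matrix u v^T satisfies K u = u (v·u) and kills the (2)-dimensional subspace v^⊥, so its characteristic polynomial is lambda^2 (lambda - v·u) with v·u = tr K = 2. Hence the eigenvalues of I - K are 1 (multiplicity 2) and 1 - (2) = -1, so det(I - K) = -1. (Direct check: I - K =
[[3, -2, 3],
 [-2, 3, -3],
 [-4, 4, -5]]
has determinant -1.) The finite-dimensional Fredholm alternative says: either (I - K) is invertible, or ker(I - K) ≠ {0} and then range(I - K) = ker((I - K)^*)^⊥, with dim ker(I - K) = dim ker((I - K)^*). Since det(I - K) ≠ 0, 1 is not an eigenvalue of K and ker(I - K) = {0}, so we are in the first case: for every y there is a unique x = (I - K)^(-1) y. Explicitly, by the Sherman–Morrison formula, (I - u v^T)^(-1) = I + u v^T/(1 - v·u), i.e. (I - K)^(-1) = I - K.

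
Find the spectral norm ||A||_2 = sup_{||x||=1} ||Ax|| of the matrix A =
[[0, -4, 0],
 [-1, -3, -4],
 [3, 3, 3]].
||A||_2 ≈ 7.5797 (= sqrt(largest eigenvalue of A^T A))

||A||_2 = sigma_max(A) = sqrt(lambda_max(A^T A)). Form the symmetric matrix M = A^T A =
[[10, 12, 13],
 [12, 34, 21],
 [13, 21, 25]].
Its characteristic polynomial (trace, sum of principal 2x2 minors, determinant of M give the coefficients) is
  p(λ) = det(λ I - M) = λ^3 - 69λ^2 + 686λ - 1296.
No integer candidate from the rational root theorem (±divisors of 1296) is a root, so the roots are irrational. The cubic discriminant is Δ = 305059396 > 0, so there are three distinct real roots. p(2) = -192 and p(3) = 168 have opposite signs, so a root lies in (2, 3); Newton's method refines it to λ ≈ 2.4906. p(9) = 18 and p(10) = -336 have opposite signs, so a root lies in (9, 10); Newton's method refines it to λ ≈ 9.0571. p(57) = -1182 and p(58) = 1488 have opposite signs, so a root lies in (57, 58); Newton's method refines it to λ ≈ 57.4523. Check (Vieta): the three roots sum to 69, matching tr M = 69.
So the eigenvalues of A^T A are ≈ 2.4906, 9.0571, 57.4523 (all ≥ 0, as they must be for A^T A). The largest is λ_max ≈ 57.4523, hence ||A||_2 = sqrt(λ_max) ≈ 7.5797.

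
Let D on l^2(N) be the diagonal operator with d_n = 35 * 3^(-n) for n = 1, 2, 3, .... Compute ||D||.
||D|| = 35/3 (attained at n = 1)

For D diagonal, ||D|| = sup_n |d_n|. The sequence d_n = 35 * 3^(-n) is positive and strictly decreasing (ratio 3^(-1) < 1), so the supremum is d_1 = 35/3. Hence ||D|| = 35/3.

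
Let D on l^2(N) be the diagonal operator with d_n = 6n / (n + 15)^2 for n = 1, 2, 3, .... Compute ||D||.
||D|| = 1/10 (attained at n = 15)

For D diagonal, ||D|| = sup_n |d_n|. Treat f(x) = 6x / (x + 15)^2 for real x > 0. By the quotient rule, f'(x) = 6(15 - x)/(x + 15)^3, which is positive for x < 15 and negative for x > 15. So f has a unique maximum at x = 15, and since 15 is a positive integer, the supremum over n ≥ 1 is attained at n = 15: d_15 = 6·15/(15 + 15)^2 = 6·15/900 = 1/10. Hence ||D|| = 1/10.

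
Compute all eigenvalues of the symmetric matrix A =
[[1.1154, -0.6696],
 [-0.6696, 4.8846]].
sigma(A) ≈ {1, 5}

A is real symmetric, so its spectrum consists of real eigenvalues. Expanding the characteristic polynomial of the displayed matrix gives
  det(λ I - A) = p(λ) = λ^2 + (-6)λ + (5).
Solving p(λ) = 0 yields eigenvalues ≈ 1, 5. (A is shown rounded to 4 decimals, so these recover the underlying integer eigenvalues to within that precision.)
Verification: the trace of A = 6 equals the sum of eigenvalues 6, and det(A) ≈ 4.9999 matches the eigenvalue product 5.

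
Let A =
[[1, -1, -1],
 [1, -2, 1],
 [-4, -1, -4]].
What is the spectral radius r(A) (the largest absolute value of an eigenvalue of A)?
r(A) = (2 + sqrt(28))/2 ≈ 3.6458

The eigenvalues of A are the roots of its characteristic polynomial. With M = A (coefficients from the trace, the sum of principal 2x2 minors, and det A):
  p(λ) = det(λ I - M) = λ^3 + 5λ^2 - 18.
By the rational root theorem any rational root is an integer divisor of 18. Testing λ = -3: p(-3) = -27 + 45 + 0 - 18 = 0, so λ = -3 is a root. Dividing out (λ + 3) leaves p(λ) = (λ + 3)(λ^2 + 2λ - 6). For λ^2 + 2λ - 6 the discriminant is 28. It is nonnegative but not a perfect square, so the roots are real and irrational: λ = (-2 ± sqrt(28))/2 ≈ 1.6458, -3.6458.
Thus the eigenvalues (to 4 decimals) are 1.6458 (modulus 1.6458); -3.6458 (modulus 3.6458); -3 (modulus 3). The spectral radius is the largest modulus: r(A) = (2 + sqrt(28))/2 ≈ 3.6458. (Cross-check: r(A) ≤ ||A||_2 ≈ 5.8552; equality holds whenever A is normal, though it can also hold for some non-normal A.)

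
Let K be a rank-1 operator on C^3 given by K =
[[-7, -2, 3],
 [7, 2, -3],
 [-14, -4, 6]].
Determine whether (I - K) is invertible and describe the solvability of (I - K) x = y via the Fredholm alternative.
(I - K) is singular (det(I - K) = 0, i.e. 1 ∈ sigma(K)). (I - K) x = y is solvable iff y ⊥ ker((I - K)^*) = span{(-7, -2, 3)}, i.e. iff -7y_1 - 2y_2 + 3y_3 = 0. When solvable, the solutions are x = y + c·(1, -1, 2), c arbitrary (ker(I - K) = span{(1, -1, 2)}, dimension 1).

K has rank 1, so it is an outer product K = u v^T: every row of K is a multiple of one row vector. Reading off the entries, u = (1, -1, 2) and v = (-7, -2, 3) (row i of K equals u_i·v^T). A rank-one matrix u v^T satisfies K u = u (v·u) and kills the (2)-dimensional subspace v^⊥, so its characteristic polynomial is lambda^2 (lambda - v·u) with v·u = tr K = 1. Hence the eigenvalues of I - K are 1 (multiplicity 2) and 1 - (1) = 0, so det(I - K) = 0. (Direct check: I - K =
[[8, 2, -3],
 [-7, -1, 3],
 [14, 4, -5]]
has determinant 0.) So 1 is an eigenvalue of K and (I - K) is not invertible. The finite-dimensional Fredholm alternative says: either (I - K) is invertible, or ker(I - K) ≠ {0} and then range(I - K) = ker((I - K)^*)^⊥, with dim ker(I - K) = dim ker((I - K)^*). We are in the second case, so we need both kernels. Kernel of I - K: (I - K) u = u - u (v·u) = u - u = 0, so ker(I - K) = span{u} = span{(1, -1, 2)} (it is exactly 1-dimensional because rank(I - K) = 2). Kernel of the adjoint: K is real, so (I - K)^* = I - K^T = I - v u^T, and (I - v u^T) v = v - v (u·v) = 0; hence ker((I - K)^*) = span{v} = span{(-7, -2, 3)}. Therefore (I - K) x = y is solvable iff <y, v> = 0, i.e. iff -7y_1 - 2y_2 + 3y_3 = 0. When this holds, K y = u (v·y) = 0, so (I - K) y = y and x = y is a particular solution; the full solution set is the line x = y + c·u = y + c·(1, -1, 2), c ∈ C.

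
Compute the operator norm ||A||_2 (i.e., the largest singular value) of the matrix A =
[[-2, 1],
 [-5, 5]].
||A||_2 = sqrt((55 + sqrt(2925))/2) ≈ 7.3852 (= sqrt(largest eigenvalue of A^T A))

||A||_2 = sigma_max(A) = sqrt(lambda_max(A^T A)). Form the symmetric matrix M = A^T A =
[[29, -27],
 [-27, 26]].
Its characteristic polynomial (trace, determinant of M give the coefficients) is
  p(λ) = det(λ I - M) = λ^2 - 55λ + 25.
For λ^2 - 55λ + 25 the discriminant is 2925. It is nonnegative but not a perfect square, so the roots are real and irrational: λ = (55 ± sqrt(2925))/2 ≈ 54.5416, 0.4584.
So the eigenvalues of A^T A are ≈ 0.4584, 54.5416 (all ≥ 0, as they must be for A^T A). The largest is λ_max = (55 + sqrt(2925))/2 ≈ 54.5416, hence ||A||_2 = sqrt(λ_max) = sqrt((55 + sqrt(2925))/2) ≈ 7.3852.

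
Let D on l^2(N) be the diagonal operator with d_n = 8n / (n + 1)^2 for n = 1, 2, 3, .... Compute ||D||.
||D|| = 2 (attained at n = 1)

For D diagonal, ||D|| = sup_n |d_n|. Treat f(x) = 8x / (x + 1)^2 for real x > 0. By the quotient rule, f'(x) = 8(1 - x)/(x + 1)^3, which is positive for x < 1 and negative for x > 1. So f has a unique maximum at x = 1, and since 1 is a positive integer, the supremum over n ≥ 1 is attained at n = 1: d_1 = 8·1/(1 + 1)^2 = 8·1/4 = 2. Hence ||D|| = 2.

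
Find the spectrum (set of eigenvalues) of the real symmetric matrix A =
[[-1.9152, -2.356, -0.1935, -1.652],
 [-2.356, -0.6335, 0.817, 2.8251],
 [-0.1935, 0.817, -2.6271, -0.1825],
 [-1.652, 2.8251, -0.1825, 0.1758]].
sigma(A) ≈ {-4, -3, -2, 4}

A is real symmetric, so its spectrum consists of real eigenvalues. Expanding the characteristic polynomial of the displayed matrix gives
  det(λ I - A) = p(λ) = λ^4 + (5)λ^3 + (-10)λ^2 + (-80.001)λ + (-96.0013).
Solving p(λ) = 0 yields eigenvalues ≈ -4, -3, -2, 4. (A is shown rounded to 4 decimals, so these recover the underlying integer eigenvalues to within that precision.)
Verification: the trace of A = -5 equals the sum of eigenvalues -5, and det(A) ≈ -96.0013 matches the eigenvalue product -96.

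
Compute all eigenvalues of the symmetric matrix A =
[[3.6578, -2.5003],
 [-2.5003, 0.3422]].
sigma(A) ≈ {-1, 5}

A is real symmetric, so its spectrum consists of real eigenvalues. Expanding the characteristic polynomial of the displayed matrix gives
  det(λ I - A) = p(λ) = λ^2 + (-4)λ + (-5).
Solving p(λ) = 0 yields eigenvalues ≈ -1, 5. (A is shown rounded to 4 decimals, so these recover the underlying integer eigenvalues to within that precision.)
Verification: the trace of A = 4 equals the sum of eigenvalues 4, and det(A) ≈ -4.9998 matches the eigenvalue product -5.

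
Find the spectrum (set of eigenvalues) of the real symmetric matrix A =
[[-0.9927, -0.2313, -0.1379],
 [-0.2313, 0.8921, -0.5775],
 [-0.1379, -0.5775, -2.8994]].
sigma(A) ≈ {-3, -1, 1}

A is real symmetric, so its spectrum consists of real eigenvalues. Expanding the characteristic polynomial of the displayed matrix gives
  det(λ I - A) = p(λ) = λ^3 + (3)λ^2 + (-1)λ + (-3).
Solving p(λ) = 0 yields eigenvalues ≈ -3, -1, 1. (A is shown rounded to 4 decimals, so these recover the underlying integer eigenvalues to within that precision.)
Verification: the trace of A = -3 equals the sum of eigenvalues -3, and det(A) ≈ 3.0001 matches the eigenvalue product 3.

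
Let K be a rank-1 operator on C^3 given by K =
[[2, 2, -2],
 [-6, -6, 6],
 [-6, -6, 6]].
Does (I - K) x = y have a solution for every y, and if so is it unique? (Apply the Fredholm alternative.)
(I - K) is invertible (det(I - K) = -1 ≠ 0), so for every y in C^3 the equation (I - K) x = y has a unique solution.

K has rank 1, so it is an outer product K = u v^T: every row of K is a multiple of one row vector. Reading off the entries, u = (1, -3, -3) and v = (2, 2, -2) (row i of K equals u_i·v^T). A rank-one matrix u v^T satisfies K u = u (v·u) and kills the (2)-dimensional subspace v^⊥, so its characteristic polynomial is lambda^2 (lambda - v·u) with v·u = tr K = 2. Hence the eigenvalues of I - K are 1 (multiplicity 2) and 1 - (2) = -1, so det(I - K) = -1. (Direct check: I - K =
[[-1, -2, 2],
 [6, 7, -6],
 [6, 6, -5]]
has determinant -1.) The finite-dimensional Fredholm alternative says: either (I - K) is invertible, or ker(I - K) ≠ {0} and then range(I - K) = ker((I - K)^*)^⊥, with dim ker(I - K) = dim ker((I - K)^*). Since det(I - K) ≠ 0, 1 is not an eigenvalue of K and ker(I - K) = {0}, so we are in the first case: for every y there is a unique x = (I - K)^(-1) y. Explicitly, by the Sherman–Morrison formula, (I - u v^T)^(-1) = I + u v^T/(1 - v·u), i.e. (I - K)^(-1) = I - K.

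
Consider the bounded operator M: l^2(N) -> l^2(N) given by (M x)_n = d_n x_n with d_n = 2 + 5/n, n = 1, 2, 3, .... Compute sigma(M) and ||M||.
sigma(M) = {2 + 5/n : n ≥ 1} ∪ {2}; ||M|| = 7

A bounded diagonal operator on l^2 with diagonal entries d_n has spectrum equal to the closure of {d_n : n ≥ 1}: every d_n is an eigenvalue (with eigenvector e_n), so {d_n} ⊂ sigma(M); the spectrum is closed, so its closure is too; and for lambda not in the closure, (M - lambda I) has bounded inverse (the diagonal entries 1/(d_n - lambda) are bounded). For our sequence d_n = 2 + 5/n, n = 1, 2, 3, ...:
  - {d_n} = {2 + 5/n : n ≥ 1}; the only limit point is 2
  - closure = {2 + 5/n : n ≥ 1} ∪ {2}
For the norm: a diagonal operator has ||M|| = sup_n |d_n|. Here d_n = 2 + 5/n is positive and decreasing, so sup_n |d_n| = d_1 = 2 + 5 = 7. So ||M|| = 7.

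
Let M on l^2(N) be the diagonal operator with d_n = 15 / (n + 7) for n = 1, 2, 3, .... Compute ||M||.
||M|| = 15/8 (attained at n = 1)

For M diagonal, ||M|| = sup_n |d_n| = sup_n 15/(n + 7). This is positive and strictly decreasing in n, so the supremum is attained at n = 1: d_1 = 15/(1 + 7) = 15/8. Hence ||M|| = 15/8.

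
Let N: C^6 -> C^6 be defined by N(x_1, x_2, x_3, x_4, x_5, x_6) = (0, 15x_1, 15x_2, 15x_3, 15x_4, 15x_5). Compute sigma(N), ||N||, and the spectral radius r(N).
sigma(N) = {0}; ||N|| = 15; r(N) = 0. (N is nilpotent with N^6 = 0.)

On C^6, N is a strictly lower-triangular matrix with 15 on the subdiagonal and zeros elsewhere, so its characteristic polynomial is lambda^6 and every eigenvalue is 0: sigma(N) = {0}. For the operator norm, N e_i = 15e_{i+1} for i = 1, ..., 5 and N e_6 = 0, so the singular values of N are 15 (with multiplicity 5) and 0; hence ||N|| = 15. The spectral radius r(N) = max|lambda| = 0. Note ||N|| > r(N) — characteristic of non-normal nilpotent operators. Indeed N^6 = 0.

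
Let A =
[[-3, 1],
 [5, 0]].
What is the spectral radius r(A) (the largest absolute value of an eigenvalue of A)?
r(A) = (3 + sqrt(29))/2 ≈ 4.1926

The eigenvalues of A are the roots of its characteristic polynomial. With M = A (coefficients from the trace and determinant):
  p(λ) = det(λ I - M) = λ^2 + 3λ - 5.
For λ^2 + 3λ - 5 the discriminant is 29. It is nonnegative but not a perfect square, so the roots are real and irrational: λ = (-3 ± sqrt(29))/2 ≈ 1.1926, -4.1926.
Thus the eigenvalues (to 4 decimals) are 1.1926 (modulus 1.1926); -4.1926 (modulus 4.1926). The spectral radius is the largest modulus: r(A) = (3 + sqrt(29))/2 ≈ 4.1926. (Cross-check: r(A) ≤ ||A||_2 ≈ 5.8541; equality holds whenever A is normal, though it can also hold for some non-normal A.)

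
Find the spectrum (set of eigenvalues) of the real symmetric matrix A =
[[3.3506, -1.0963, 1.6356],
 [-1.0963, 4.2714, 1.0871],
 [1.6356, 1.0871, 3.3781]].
sigma(A) ≈ {1, 5} (5 with multiplicity 2)

A is real symmetric, so its spectrum consists of real eigenvalues. Expanding the characteristic polynomial of the displayed matrix gives
  det(λ I - A) = p(λ) = λ^3 + (-11)λ^2 + (35)λ + (-25.0014).
Solving p(λ) = 0 yields eigenvalues ≈ 1, 5, 5. (A is shown rounded to 4 decimals, so these recover the underlying integer eigenvalues to within that precision.)
Verification: the trace of A = 11 equals the sum of eigenvalues 11, and det(A) ≈ 25.0014 matches the eigenvalue product 25.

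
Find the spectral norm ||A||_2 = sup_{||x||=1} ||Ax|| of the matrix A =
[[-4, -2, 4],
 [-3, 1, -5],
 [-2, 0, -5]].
||A||_2 ≈ 8.3764 (= sqrt(largest eigenvalue of A^T A))

||A||_2 = sigma_max(A) = sqrt(lambda_max(A^T A)). Form the symmetric matrix M = A^T A =
[[29, 5, 9],
 [5, 5, -13],
 [9, -13, 66]].
Its characteristic polynomial (trace, sum of principal 2x2 minors, determinant of M give the coefficients) is
  p(λ) = det(λ I - M) = λ^3 - 100λ^2 + 2114λ - 1444.
No integer candidate from the rational root theorem (±divisors of 1444) is a root, so the roots are irrational. The cubic discriminant is Δ = 6562539952 > 0, so there are three distinct real roots. p(0) = -1444 and p(1) = 571 have opposite signs, so a root lies in (0, 1); Newton's method refines it to λ ≈ 0.7065. p(29) = 151 and p(30) = -1024 have opposite signs, so a root lies in (29, 30); Newton's method refines it to λ ≈ 29.1297. p(70) = -464 and p(71) = 2461 have opposite signs, so a root lies in (70, 71); Newton's method refines it to λ ≈ 70.1638. Check (Vieta): the three roots sum to 100, matching tr M = 100.
So the eigenvalues of A^T A are ≈ 0.7065, 29.1297, 70.1638 (all ≥ 0, as they must be for A^T A). The largest is λ_max ≈ 70.1638, hence ||A||_2 = sqrt(λ_max) ≈ 8.3764.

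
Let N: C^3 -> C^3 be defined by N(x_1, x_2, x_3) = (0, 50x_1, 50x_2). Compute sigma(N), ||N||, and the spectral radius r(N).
sigma(N) = {0}; ||N|| = 50; r(N) = 0. (N is nilpotent with N^3 = 0.)

On C^3, N is a strictly lower-triangular matrix with 50 on the subdiagonal and zeros elsewhere, so its characteristic polynomial is lambda^3 and every eigenvalue is 0: sigma(N) = {0}. For the operator norm, N e_i = 50e_{i+1} for i = 1, ..., 2 and N e_3 = 0, so the singular values of N are 50 (with multiplicity 2) and 0; hence ||N|| = 50. The spectral radius r(N) = max|lambda| = 0. Note ||N|| > r(N) — characteristic of non-normal nilpotent operators. Indeed N^3 = 0.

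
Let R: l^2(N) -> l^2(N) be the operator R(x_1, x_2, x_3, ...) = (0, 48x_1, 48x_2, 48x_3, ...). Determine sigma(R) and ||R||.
sigma(R) = closed disk {z in C : |z| ≤ 48}; ||R|| = 48

Note R = 48·U where U is the unit right shift (U x)_k = x_{k-1} (with x_0 := 0); so ||R|| = 48||U|| and sigma(R) = 48·sigma(U). ||R x||^2 = sum_{k≥1} |48x_k|^2 = 2304||x||^2, so ||R|| = 48 and sigma(R) ⊂ {|z| ≤ 48}. For any |lambda| < 48, the equation (R - lambda I) x = 0 forces x_1 = 0, then 48x_k = lambda x_{k+1} ⇒ x = 0, so R has no eigenvalues. But (R - lambda I) is not surjective for |lambda| < 48: solving (R - lambda I) x = e_1 would require x_n proportional to (lambda/48)^(-n), which is not in l^2. So every |lambda| < 48 lies in the residual spectrum. The boundary |lambda| = 48 is in the approximate point spectrum (the spectrum is closed). Hence sigma(R) is the closed disk of radius 48.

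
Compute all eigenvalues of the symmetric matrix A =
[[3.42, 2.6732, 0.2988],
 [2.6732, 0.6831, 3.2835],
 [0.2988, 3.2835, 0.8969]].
sigma(A) ≈ {-3, 2, 6}

A is real symmetric, so its spectrum consists of real eigenvalues. Expanding the characteristic polynomial of the displayed matrix gives
  det(λ I - A) = p(λ) = λ^3 + (-5)λ^2 + (-12)λ + (36.0018).
Solving p(λ) = 0 yields eigenvalues ≈ -3, 2, 6. (A is shown rounded to 4 decimals, so these recover the underlying integer eigenvalues to within that precision.)
Verification: the trace of A = 5 equals the sum of eigenvalues 5, and det(A) ≈ -36.0018 matches the eigenvalue product -36.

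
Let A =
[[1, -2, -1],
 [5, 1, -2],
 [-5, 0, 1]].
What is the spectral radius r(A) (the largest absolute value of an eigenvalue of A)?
r(A) ≈ 3.5466

The eigenvalues of A are the roots of its characteristic polynomial. With M = A (coefficients from the trace, the sum of principal 2x2 minors, and det A):
  p(λ) = det(λ I - M) = λ^3 - 3λ^2 + 8λ + 14.
No integer candidate from the rational root theorem (±divisors of 14) is a root, so the roots are irrational. The cubic discriminant is Δ = -11300 < 0, so there is one real root and a complex-conjugate pair. p(-2) = -22 and p(-1) = 2 have opposite signs, so a root lies in (-2, -1); Newton's method refines it to λ ≈ -1.1131. Dividing out (λ - (-1.1131)) leaves approximately λ^2 - 4.1131λ + 12.578. For λ^2 - 4.1131λ + 12.578 the discriminant is -33.395. It is negative, so the remaining roots are the complex-conjugate pair λ ≈ 2.0565 ± 2.8894i. Their product equals the constant term, so |λ|^2 ≈ 12.578 and |λ| ≈ 3.5466.
Thus the eigenvalues (to 4 decimals) are -1.1131 (modulus 1.1131); 2.0565 ± 2.8894i (modulus 3.5466). The spectral radius is the largest modulus: r(A) ≈ 3.5466. (Cross-check: r(A) ≤ ||A||_2 ≈ 7.5012; equality holds whenever A is normal, though it can also hold for some non-normal A.)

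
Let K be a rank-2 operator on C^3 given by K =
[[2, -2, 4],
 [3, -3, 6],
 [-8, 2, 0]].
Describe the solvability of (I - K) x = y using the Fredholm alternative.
(I - K) is invertible (det(I - K) = 22 ≠ 0), so for every y in C^3 the equation (I - K) x = y has a unique solution.

K has rank 2 and factors as K = U V^T = u1 v1^T + u2 v2^T with u1 = (2, 3, -2), v1 = (1, -1, 2), u2 = (0, 0, -2), v2 = (3, 0, -2) (multiplying out reproduces the displayed K). The nonzero eigenvalues of U V^T coincide with those of the 2 x 2 matrix G = V^T U = [[v1·u1, v1·u2], [v2·u1, v2·u2]] = [[-5, -4], [10, 4]], and by the Sylvester determinant identity det(I_3 - U V^T) = det(I_2 - V^T U) = det([[6, 4], [-10, -3]]) = (6)(-3) - (4)(-10) = 22. (Direct check: I - K =
[[-1, 2, -4],
 [-3, 4, -6],
 [8, -2, 1]]
has determinant 22.) The finite-dimensional Fredholm alternative says: either (I - K) is invertible, or ker(I - K) ≠ {0} and then range(I - K) = ker((I - K)^*)^⊥, with dim ker(I - K) = dim ker((I - K)^*). Since det(I - K) ≠ 0, 1 is not an eigenvalue of K and ker(I - K) = {0}, so we are in the first case: for every y there is a unique x = (I - K)^(-1) y. (Explicitly, by the Woodbury identity, (I - U V^T)^(-1) = I + U (I_2 - G)^(-1) V^T.)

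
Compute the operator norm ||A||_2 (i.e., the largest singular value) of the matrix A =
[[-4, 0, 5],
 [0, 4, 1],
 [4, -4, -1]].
||A||_2 ≈ 7.9536 (= sqrt(largest eigenvalue of A^T A))

||A||_2 = sigma_max(A) = sqrt(lambda_max(A^T A)). Form the symmetric matrix M = A^T A =
[[32, -16, -24],
 [-16, 32, 8],
 [-24, 8, 27]].
Its characteristic polynomial (trace, sum of principal 2x2 minors, determinant of M give the coefficients) is
  p(λ) = det(λ I - M) = λ^3 - 91λ^2 + 1856λ - 6400.
No integer candidate from the rational root theorem (±divisors of 6400) is a root, so the roots are irrational. The cubic discriminant is Δ = 2011620352 > 0, so there are three distinct real roots. p(4) = -368 and p(5) = 730 have opposite signs, so a root lies in (4, 5); Newton's method refines it to λ ≈ 4.3198. p(23) = 316 and p(24) = -448 have opposite signs, so a root lies in (23, 24); Newton's method refines it to λ ≈ 23.4202. p(63) = -604 and p(64) = 1792 have opposite signs, so a root lies in (63, 64); Newton's method refines it to λ ≈ 63.2601. Check (Vieta): the three roots sum to 91, matching tr M = 91.
So the eigenvalues of A^T A are ≈ 4.3198, 23.4202, 63.2601 (all ≥ 0, as they must be for A^T A). The largest is λ_max ≈ 63.2601, hence ||A||_2 = sqrt(λ_max) ≈ 7.9536.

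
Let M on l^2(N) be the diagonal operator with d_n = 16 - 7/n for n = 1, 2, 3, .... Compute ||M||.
||M|| = 16

For a diagonal operator on l^2 with entries d_n, ||M|| = sup_n |d_n|. Here d_1 = 9, d_2 = 25/2, ..., and d_n = 16 - 7/n increases monotonically toward 16. All terms lie in [9, 16), so |d_n| = d_n and the supremum is the limit 16, which is not attained by any individual d_n. Hence ||M|| = 16.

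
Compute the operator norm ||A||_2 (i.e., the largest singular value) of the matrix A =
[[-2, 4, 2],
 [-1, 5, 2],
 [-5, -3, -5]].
||A||_2 ≈ 8.9063 (= sqrt(largest eigenvalue of A^T A))

||A||_2 = sigma_max(A) = sqrt(lambda_max(A^T A)). Form the symmetric matrix M = A^T A =
[[30, 2, 19],
 [2, 50, 33],
 [19, 33, 33]].
Its characteristic polynomial (trace, sum of principal 2x2 minors, determinant of M give the coefficients) is
  p(λ) = det(λ I - M) = λ^3 - 113λ^2 + 2686λ - 1156.
No integer candidate from the rational root theorem (±divisors of 1156) is a root, so the roots are irrational. The cubic discriminant is Δ = 14217122644 > 0, so there are three distinct real roots. p(0) = -1156 and p(1) = 1418 have opposite signs, so a root lies in (0, 1); Newton's method refines it to λ ≈ 0.4384. p(33) = 362 and p(34) = -1156 have opposite signs, so a root lies in (33, 34); Newton's method refines it to λ ≈ 33.24. p(79) = -1156 and p(80) = 2524 have opposite signs, so a root lies in (79, 80); Newton's method refines it to λ ≈ 79.3216. Check (Vieta): the three roots sum to 113, matching tr M = 113.
So the eigenvalues of A^T A are ≈ 0.4384, 33.24, 79.3216 (all ≥ 0, as they must be for A^T A). The largest is λ_max ≈ 79.3216, hence ||A||_2 = sqrt(λ_max) ≈ 8.9063.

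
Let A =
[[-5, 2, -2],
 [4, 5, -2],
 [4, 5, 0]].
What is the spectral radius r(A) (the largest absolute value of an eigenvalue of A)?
r(A) ≈ 5.2507

The eigenvalues of A are the roots of its characteristic polynomial. With M = A (coefficients from the trace, the sum of principal 2x2 minors, and det A):
  p(λ) = det(λ I - M) = λ^3 - 15λ + 66.
No integer candidate from the rational root theorem (±divisors of 66) is a root, so the roots are irrational. The cubic discriminant is Δ = -104112 < 0, so there is one real root and a complex-conjugate pair. p(-6) = -60 and p(-5) = 16 have opposite signs, so a root lies in (-6, -5); Newton's method refines it to λ ≈ -5.2507. Dividing out (λ - (-5.2507)) leaves approximately λ^2 - 5.2507λ + 12.5698. For λ^2 - 5.2507λ + 12.5698 the discriminant is -22.7093. It is negative, so the remaining roots are the complex-conjugate pair λ ≈ 2.6253 ± 2.3827i. Their product equals the constant term, so |λ|^2 ≈ 12.5698 and |λ| ≈ 3.5454.
Thus the eigenvalues (to 4 decimals) are -5.2507 (modulus 5.2507); 2.6253 ± 2.3827i (modulus 3.5454). The spectral radius is the largest modulus: r(A) ≈ 5.2507. (Cross-check: r(A) ≤ ||A||_2 ≈ 9.2962; equality holds whenever A is normal, though it can also hold for some non-normal A.)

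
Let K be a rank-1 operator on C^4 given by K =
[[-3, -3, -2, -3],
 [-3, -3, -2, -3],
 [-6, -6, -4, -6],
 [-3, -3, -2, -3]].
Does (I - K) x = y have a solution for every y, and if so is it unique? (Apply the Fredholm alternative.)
(I - K) is invertible (det(I - K) = 14 ≠ 0), so for every y in C^4 the equation (I - K) x = y has a unique solution.

K has rank 1, so it is an outer product K = u v^T: every row of K is a multiple of one row vector. Reading off the entries, u = (-1, -1, -2, -1) and v = (3, 3, 2, 3) (row i of K equals u_i·v^T). A rank-one matrix u v^T satisfies K u = u (v·u) and kills the (3)-dimensional subspace v^⊥, so its characteristic polynomial is lambda^3 (lambda - v·u) with v·u = tr K = -13. Hence the eigenvalues of I - K are 1 (multiplicity 3) and 1 - (-13) = 14, so det(I - K) = 14. (Direct check: I - K =
[[4, 3, 2, 3],
 [3, 4, 2, 3],
 [6, 6, 5, 6],
 [3, 3, 2, 4]]
has determinant 14.) The finite-dimensional Fredholm alternative says: either (I - K) is invertible, or ker(I - K) ≠ {0} and then range(I - K) = ker((I - K)^*)^⊥, with dim ker(I - K) = dim ker((I - K)^*). Since det(I - K) ≠ 0, 1 is not an eigenvalue of K and ker(I - K) = {0}, so we are in the first case: for every y there is a unique x = (I - K)^(-1) y. Explicitly, by the Sherman–Morrison formula, (I - u v^T)^(-1) = I + u v^T/(1 - v·u), i.e. (I - K)^(-1) = I + K/(14).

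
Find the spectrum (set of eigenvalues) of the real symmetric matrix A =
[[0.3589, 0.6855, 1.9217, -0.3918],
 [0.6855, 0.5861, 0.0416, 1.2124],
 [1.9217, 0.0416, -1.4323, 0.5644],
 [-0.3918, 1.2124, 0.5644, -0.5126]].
sigma(A) ≈ {-3, -1, 1, 2}

A is real symmetric, so its spectrum consists of real eigenvalues. Expanding the characteristic polynomial of the displayed matrix gives
  det(λ I - A) = p(λ) = λ^4 + (1)λ^3 + (-7)λ^2 + (-1)λ + (6).
Solving p(λ) = 0 yields eigenvalues ≈ -3, -1, 1, 2. (A is shown rounded to 4 decimals, so these recover the underlying integer eigenvalues to within that precision.)
Verification: the trace of A = -1 equals the sum of eigenvalues -1, and det(A) ≈ 5.9996 matches the eigenvalue product 6.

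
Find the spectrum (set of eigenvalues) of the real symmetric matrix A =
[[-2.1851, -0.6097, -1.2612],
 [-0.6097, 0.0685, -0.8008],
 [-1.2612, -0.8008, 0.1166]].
sigma(A) ≈ {-3, 0, 1}

A is real symmetric, so its spectrum consists of real eigenvalues. Expanding the characteristic polynomial of the displayed matrix gives
  det(λ I - A) = p(λ) = λ^3 + (2)λ^2 + (-3)λ + (0).
Solving p(λ) = 0 yields eigenvalues ≈ -3, 0, 1. (A is shown rounded to 4 decimals, so these recover the underlying integer eigenvalues to within that precision.)
Verification: the trace of A = -2 equals the sum of eigenvalues -2, and det(A) ≈ -0.0000 matches the eigenvalue product 0.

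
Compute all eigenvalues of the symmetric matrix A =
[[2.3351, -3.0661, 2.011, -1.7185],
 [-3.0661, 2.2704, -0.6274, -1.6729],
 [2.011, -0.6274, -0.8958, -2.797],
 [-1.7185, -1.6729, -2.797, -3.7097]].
sigma(A) ≈ {-6, -2, 2, 6}

A is real symmetric, so its spectrum consists of real eigenvalues. Expanding the characteristic polynomial of the displayed matrix gives
  det(λ I - A) = p(λ) = λ^4 + (0)λ^3 + (-40)λ^2 + (0.0025)λ + (143.9956).
Solving p(λ) = 0 yields eigenvalues ≈ -6, -2, 2, 6. (A is shown rounded to 4 decimals, so these recover the underlying integer eigenvalues to within that precision.)
Verification: the trace of A = 0 equals the sum of eigenvalues 0, and det(A) ≈ 143.9956 matches the eigenvalue product 144.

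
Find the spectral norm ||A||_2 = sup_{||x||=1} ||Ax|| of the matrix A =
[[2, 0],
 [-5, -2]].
||A||_2 = sqrt((33 + sqrt(1025))/2) ≈ 5.7016 (= sqrt(largest eigenvalue of A^T A))

||A||_2 = sigma_max(A) = sqrt(lambda_max(A^T A)). Form the symmetric matrix M = A^T A =
[[29, 10],
 [10, 4]].
Its characteristic polynomial (trace, determinant of M give the coefficients) is
  p(λ) = det(λ I - M) = λ^2 - 33λ + 16.
For λ^2 - 33λ + 16 the discriminant is 1025. It is nonnegative but not a perfect square, so the roots are real and irrational: λ = (33 ± sqrt(1025))/2 ≈ 32.5078, 0.4922.
So the eigenvalues of A^T A are ≈ 0.4922, 32.5078 (all ≥ 0, as they must be for A^T A). The largest is λ_max = (33 + sqrt(1025))/2 ≈ 32.5078, hence ||A||_2 = sqrt(λ_max) = sqrt((33 + sqrt(1025))/2) ≈ 5.7016.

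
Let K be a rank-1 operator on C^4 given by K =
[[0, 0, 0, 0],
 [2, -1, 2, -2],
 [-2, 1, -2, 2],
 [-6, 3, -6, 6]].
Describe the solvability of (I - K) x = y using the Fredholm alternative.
(I - K) is invertible (det(I - K) = -2 ≠ 0), so for every y in C^4 the equation (I - K) x = y has a unique solution.

K has rank 1, so it is an outer product K = u v^T: every row of K is a multiple of one row vector. Reading off the entries, u = (0, 1, -1, -3) and v = (2, -1, 2, -2) (row i of K equals u_i·v^T). A rank-one matrix u v^T satisfies K u = u (v·u) and kills the (3)-dimensional subspace v^⊥, so its characteristic polynomial is lambda^3 (lambda - v·u) with v·u = tr K = 3. Hence the eigenvalues of I - K are 1 (multiplicity 3) and 1 - (3) = -2, so det(I - K) = -2. (Direct check: I - K =
[[1, 0, 0, 0],
 [-2, 2, -2, 2],
 [2, -1, 3, -2],
 [6, -3, 6, -5]]
has determinant -2.) The finite-dimensional Fredholm alternative says: either (I - K) is invertible, or ker(I - K) ≠ {0} and then range(I - K) = ker((I - K)^*)^⊥, with dim ker(I - K) = dim ker((I - K)^*). Since det(I - K) ≠ 0, 1 is not an eigenvalue of K and ker(I - K) = {0}, so we are in the first case: for every y there is a unique x = (I - K)^(-1) y. Explicitly, by the Sherman–Morrison formula, (I - u v^T)^(-1) = I + u v^T/(1 - v·u), i.e. (I - K)^(-1) = I + K/(-2).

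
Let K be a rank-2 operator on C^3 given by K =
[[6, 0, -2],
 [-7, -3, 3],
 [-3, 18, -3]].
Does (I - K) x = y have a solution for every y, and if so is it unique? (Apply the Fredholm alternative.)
(I - K) is invertible (det(I - K) = -86 ≠ 0), so for every y in C^3 the equation (I - K) x = y has a unique solution.

K has rank 2 and factors as K = U V^T = u1 v1^T + u2 v2^T with u1 = (-2, 3, -3), v1 = (-1, -3, 1), u2 = (-2, 2, 3), v2 = (-2, 3, 0) (multiplying out reproduces the displayed K). The nonzero eigenvalues of U V^T coincide with those of the 2 x 2 matrix G = V^T U = [[v1·u1, v1·u2], [v2·u1, v2·u2]] = [[-10, -1], [13, 10]], and by the Sylvester determinant identity det(I_3 - U V^T) = det(I_2 - V^T U) = det([[11, 1], [-13, -9]]) = (11)(-9) - (1)(-13) = -86. (Direct check: I - K =
[[-5, 0, 2],
 [7, 4, -3],
 [3, -18, 4]]
has determinant -86.) The finite-dimensional Fredholm alternative says: either (I - K) is invertible, or ker(I - K) ≠ {0} and then range(I - K) = ker((I - K)^*)^⊥, with dim ker(I - K) = dim ker((I - K)^*). Since det(I - K) ≠ 0, 1 is not an eigenvalue of K and ker(I - K) = {0}, so we are in the first case: for every y there is a unique x = (I - K)^(-1) y. (Explicitly, by the Woodbury identity, (I - U V^T)^(-1) = I + U (I_2 - G)^(-1) V^T.)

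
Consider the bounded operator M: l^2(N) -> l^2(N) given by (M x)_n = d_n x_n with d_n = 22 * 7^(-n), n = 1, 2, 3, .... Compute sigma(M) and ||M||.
sigma(M) = {22 * 7^(-n) : n ≥ 1} ∪ {0}; ||M|| = 22/7

A bounded diagonal operator on l^2 with diagonal entries d_n has spectrum equal to the closure of {d_n : n ≥ 1}: every d_n is an eigenvalue (with eigenvector e_n), so {d_n} ⊂ sigma(M); the spectrum is closed, so its closure is too; and for lambda not in the closure, (M - lambda I) has bounded inverse (the diagonal entries 1/(d_n - lambda) are bounded). For our sequence d_n = 22 * 7^(-n), n = 1, 2, 3, ...:
  - {d_n} = {22 * 7^(-n) : n ≥ 1}; the only limit point is 0
  - closure = {22 * 7^(-n) : n ≥ 1} ∪ {0}
For the norm: a diagonal operator has ||M|| = sup_n |d_n|. Here d_n = 22 * 7^(-n) is positive and decreasing, so sup_n |d_n| = d_1 = 22/7. So ||M|| = 22/7.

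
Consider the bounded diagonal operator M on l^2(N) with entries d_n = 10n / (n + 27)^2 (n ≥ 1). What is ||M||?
||M|| = 5/54 (attained at n = 27)

For M diagonal, ||M|| = sup_n |d_n|. Treat f(x) = 10x / (x + 27)^2 for real x > 0. By the quotient rule, f'(x) = 10(27 - x)/(x + 27)^3, which is positive for x < 27 and negative for x > 27. So f has a unique maximum at x = 27, and since 27 is a positive integer, the supremum over n ≥ 1 is attained at n = 27: d_27 = 10·27/(27 + 27)^2 = 10·27/2916 = 5/54. Hence ||M|| = 5/54.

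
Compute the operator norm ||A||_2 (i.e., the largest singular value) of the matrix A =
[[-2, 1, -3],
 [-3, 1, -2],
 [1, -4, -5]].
||A||_2 ≈ 6.7939 (= sqrt(largest eigenvalue of A^T A))

||A||_2 = sigma_max(A) = sqrt(lambda_max(A^T A)). Form the symmetric matrix M = A^T A =
[[14, -9, 7],
 [-9, 18, 15],
 [7, 15, 38]].
Its characteristic polynomial (trace, sum of principal 2x2 minors, determinant of M give the coefficients) is
  p(λ) = det(λ I - M) = λ^3 - 70λ^2 + 1113λ - 576.
No integer candidate from the rational root theorem (±divisors of 576) is a root, so the roots are irrational. The cubic discriminant is Δ = 563509440 > 0, so there are three distinct real roots. p(0) = -576 and p(1) = 468 have opposite signs, so a root lies in (0, 1); Newton's method refines it to λ ≈ 0.5354. p(23) = 160 and p(24) = -360 have opposite signs, so a root lies in (23, 24); Newton's method refines it to λ ≈ 23.3076. p(46) = -162 and p(47) = 928 have opposite signs, so a root lies in (46, 47); Newton's method refines it to λ ≈ 46.157. Check (Vieta): the three roots sum to 70, matching tr M = 70.
So the eigenvalues of A^T A are ≈ 0.5354, 23.3076, 46.157 (all ≥ 0, as they must be for A^T A). The largest is λ_max ≈ 46.157, hence ||A||_2 = sqrt(λ_max) ≈ 6.7939.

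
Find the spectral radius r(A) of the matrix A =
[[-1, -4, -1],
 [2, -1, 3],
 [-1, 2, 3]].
r(A) ≈ 4.2571

The eigenvalues of A are the roots of its characteristic polynomial. With M = A (coefficients from the trace, the sum of principal 2x2 minors, and det A):
  p(λ) = det(λ I - M) = λ^3 - λ^2 - 4λ - 42.
No integer candidate from the rational root theorem (±divisors of 42) is a root, so the roots are irrational. The cubic discriminant is Δ = -50548 < 0, so there is one real root and a complex-conjugate pair. p(4) = -10 and p(5) = 38 have opposite signs, so a root lies in (4, 5); Newton's method refines it to λ ≈ 4.2571. Dividing out (λ - (4.2571)) leaves approximately λ^2 + 3.2571λ + 9.8659. For λ^2 + 3.2571λ + 9.8659 the discriminant is -28.8547. It is negative, so the remaining roots are the complex-conjugate pair λ ≈ -1.6286 ± 2.6858i. Their product equals the constant term, so |λ|^2 ≈ 9.8659 and |λ| ≈ 3.141.
Thus the eigenvalues (to 4 decimals) are 4.2571 (modulus 4.2571); -1.6286 ± 2.6858i (modulus 3.141). The spectral radius is the largest modulus: r(A) ≈ 4.2571. (Cross-check: r(A) ≤ ||A||_2 ≈ 5.2347; equality holds whenever A is normal, though it can also hold for some non-normal A.)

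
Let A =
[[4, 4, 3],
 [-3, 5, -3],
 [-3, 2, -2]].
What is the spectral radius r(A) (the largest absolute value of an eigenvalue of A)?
r(A) = sqrt(23) ≈ 4.7958

The eigenvalues of A are the roots of its characteristic polynomial. With M = A (coefficients from the trace, the sum of principal 2x2 minors, and det A):
  p(λ) = det(λ I - M) = λ^3 - 7λ^2 + 29λ - 23.
By the rational root theorem any rational root is an integer divisor of 23. Testing λ = 1: p(1) = 1 - 7 + 29 - 23 = 0, so λ = 1 is a root. Dividing out (λ - 1) leaves p(λ) = (λ - 1)(λ^2 - 6λ + 23). For λ^2 - 6λ + 23 the discriminant is -56. It is negative, so the roots are the complex-conjugate pair λ = 3 ± (sqrt(56)/2) i ≈ 3 ± 3.7417i. For a conjugate pair the product of the roots equals the constant term, so |λ|^2 = 23 and |λ| = sqrt(23) ≈ 4.7958.
Thus the eigenvalues (to 4 decimals) are 3 ± 3.7417i (modulus 4.7958); 1 (modulus 1). The spectral radius is the largest modulus: r(A) = sqrt(23) ≈ 4.7958. (Cross-check: r(A) ≤ ||A||_2 ≈ 7.7587; equality holds whenever A is normal, though it can also hold for some non-normal A.)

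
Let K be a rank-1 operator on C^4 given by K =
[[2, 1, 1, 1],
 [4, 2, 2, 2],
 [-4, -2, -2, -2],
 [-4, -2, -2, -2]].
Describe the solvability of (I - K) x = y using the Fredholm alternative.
(I - K) is invertible (det(I - K) = 1 ≠ 0), so for every y in C^4 the equation (I - K) x = y has a unique solution.

K has rank 1, so it is an outer product K = u v^T: every row of K is a multiple of one row vector. Reading off the entries, u = (1, 2, -2, -2) and v = (2, 1, 1, 1) (row i of K equals u_i·v^T). A rank-one matrix u v^T satisfies K u = u (v·u) and kills the (3)-dimensional subspace v^⊥, so its characteristic polynomial is lambda^3 (lambda - v·u) with v·u = tr K = 0. Hence the eigenvalues of I - K are 1 (multiplicity 3) and 1 - (0) = 1, so det(I - K) = 1. (Direct check: I - K =
[[-1, -1, -1, -1],
 [-4, -1, -2, -2],
 [4, 2, 3, 2],
 [4, 2, 2, 3]]
has determinant 1.) The finite-dimensional Fredholm alternative says: either (I - K) is invertible, or ker(I - K) ≠ {0} and then range(I - K) = ker((I - K)^*)^⊥, with dim ker(I - K) = dim ker((I - K)^*). Since det(I - K) ≠ 0, 1 is not an eigenvalue of K and ker(I - K) = {0}, so we are in the first case: for every y there is a unique x = (I - K)^(-1) y. Explicitly, by the Sherman–Morrison formula, (I - u v^T)^(-1) = I + u v^T/(1 - v·u), i.e. (I - K)^(-1) = I + K.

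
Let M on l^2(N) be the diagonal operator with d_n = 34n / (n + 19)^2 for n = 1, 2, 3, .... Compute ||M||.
||M|| = 17/38 (attained at n = 19)

For M diagonal, ||M|| = sup_n |d_n|. Treat f(x) = 34x / (x + 19)^2 for real x > 0. By the quotient rule, f'(x) = 34(19 - x)/(x + 19)^3, which is positive for x < 19 and negative for x > 19. So f has a unique maximum at x = 19, and since 19 is a positive integer, the supremum over n ≥ 1 is attained at n = 19: d_19 = 34·19/(19 + 19)^2 = 34·19/1444 = 17/38. Hence ||M|| = 17/38.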